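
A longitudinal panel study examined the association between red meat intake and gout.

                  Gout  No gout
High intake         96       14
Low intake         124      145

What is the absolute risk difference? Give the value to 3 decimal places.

0.412

Cells: a = 96, b = 14, c = 124, d = 145.
Risk in exposed = 96/110 = 0.872727; risk in unexposed = 124/269 = 0.460967.
Risk difference = 0.872727 − 0.460967 = 0.411761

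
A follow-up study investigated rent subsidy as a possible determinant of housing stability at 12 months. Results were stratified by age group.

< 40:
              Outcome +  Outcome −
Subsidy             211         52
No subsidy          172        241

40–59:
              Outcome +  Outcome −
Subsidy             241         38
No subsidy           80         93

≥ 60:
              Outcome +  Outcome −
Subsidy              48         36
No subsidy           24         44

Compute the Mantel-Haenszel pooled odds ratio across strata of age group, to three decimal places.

5.410

OR_MH = Σ(aᵢdᵢ/nᵢ) / Σ(bᵢcᵢ/nᵢ), where nᵢ is the stratum total.
Stratum 1 (< 40): n = 676; a·d/n = 211·241/676 = 75.2234; b·c/n = 52·172/676 = 13.2308
Stratum 2 (40–59): n = 452; a·d/n = 241·93/452 = 49.5863; b·c/n = 38·80/452 = 6.7257
Stratum 3 (≥ 60): n = 152; a·d/n = 48·44/152 = 13.8947; b·c/n = 36·24/152 = 5.6842
OR_MH = (75.2234 + 49.5863 + 13.8947) / (13.2308 + 6.7257 + 5.6842) = 138.7044 / 25.6406 = 5.40955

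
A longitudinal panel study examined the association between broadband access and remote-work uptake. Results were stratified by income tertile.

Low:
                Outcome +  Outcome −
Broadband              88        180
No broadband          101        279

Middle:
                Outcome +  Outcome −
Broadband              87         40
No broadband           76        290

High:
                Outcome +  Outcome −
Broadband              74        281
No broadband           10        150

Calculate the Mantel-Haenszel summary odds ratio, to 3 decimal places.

OR_MH = Σ(aᵢdᵢ/nᵢ) / Σ(bᵢcᵢ/nᵢ), where nᵢ is the stratum total.
Stratum 1 (Low): n = 648; a·d/n = 88·279/648 = 37.8889; b·c/n = 180·101/648 = 28.0556
Stratum 2 (Middle): n = 493; a·d/n = 87·290/493 = 51.1765; b·c/n = 40·76/493 = 6.1663
Stratum 3 (High): n = 515; a·d/n = 74·150/515 = 21.5534; b·c/n = 281·10/515 = 5.4563
OR_MH = (37.8889 + 51.1765 + 21.5534) / (28.0556 + 6.1663 + 5.4563) = 110.6188 / 39.6782 = 2.78790

2.788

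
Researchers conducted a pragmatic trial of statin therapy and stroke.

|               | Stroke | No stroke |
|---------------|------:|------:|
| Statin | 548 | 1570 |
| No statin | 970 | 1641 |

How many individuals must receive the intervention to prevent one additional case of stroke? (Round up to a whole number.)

9

Risk in treated group = 548/2118 = 0.25873; risk in control = 970/2611 = 0.37151.
Absolute risk reduction = 0.37151 − 0.25873 = 0.11277
NNT = 1 / ARR = 1 / 0.11277 = 8.868 → round up → 9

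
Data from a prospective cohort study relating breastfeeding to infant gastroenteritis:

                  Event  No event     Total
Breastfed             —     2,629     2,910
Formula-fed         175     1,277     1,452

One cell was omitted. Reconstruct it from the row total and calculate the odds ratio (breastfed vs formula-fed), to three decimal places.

The missing cell is in the exposed row: 2910 − 2629 = 281.
So a = 281, b = 2629, c = 175, d = 1277.
OR = (a·d)/(b·c) = (281 × 1277) / (2629 × 175) = 358837 / 460075 = 0.77995

0.780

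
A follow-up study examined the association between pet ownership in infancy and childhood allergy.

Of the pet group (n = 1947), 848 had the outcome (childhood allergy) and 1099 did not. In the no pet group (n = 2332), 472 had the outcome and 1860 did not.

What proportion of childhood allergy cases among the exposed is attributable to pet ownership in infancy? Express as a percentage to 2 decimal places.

From the description: a = 848, b = 1099, c = 472, d = 1860.
Risk in exposed = 848/1947 = 0.43554; risk in unexposed = 472/2332 = 0.20240.
RR = 0.43554/0.20240 = 2.15187
AR% = (RR − 1)/RR × 100 = (2.15187 − 1)/2.15187 × 100 = 53.5288%

53.53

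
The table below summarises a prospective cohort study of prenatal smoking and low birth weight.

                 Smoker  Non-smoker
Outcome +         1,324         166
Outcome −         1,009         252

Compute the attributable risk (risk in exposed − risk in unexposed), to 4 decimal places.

0.1704

Reading the table with exposure as columns: a = 1324 (Smoker, case), b = 1009 (Smoker, non-case), c = 166 (Non-smoker, case), d = 252.
Risk in exposed = 1324/2333 = 0.567510; risk in unexposed = 166/418 = 0.397129.
Risk difference = 0.567510 − 0.397129 = 0.170380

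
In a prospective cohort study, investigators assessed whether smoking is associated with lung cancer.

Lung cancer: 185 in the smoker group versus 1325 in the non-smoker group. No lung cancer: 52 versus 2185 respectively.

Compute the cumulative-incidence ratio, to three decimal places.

From the description: a = 185, b = 52, c = 1325, d = 2185.
Risk in exposed = 185/237 = 0.78059; risk in unexposed = 1325/3510 = 0.37749.
RR = 0.78059 / 0.37749 = 2.06783
The risk among the exposed is 2.07 times that among the unexposed.

2.068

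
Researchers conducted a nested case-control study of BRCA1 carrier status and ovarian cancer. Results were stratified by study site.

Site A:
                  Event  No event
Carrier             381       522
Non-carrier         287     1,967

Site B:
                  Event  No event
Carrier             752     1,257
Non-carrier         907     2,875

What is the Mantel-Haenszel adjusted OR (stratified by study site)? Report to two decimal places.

OR_MH = Σ(aᵢdᵢ/nᵢ) / Σ(bᵢcᵢ/nᵢ), where nᵢ is the stratum total.
Stratum 1 (Site A): n = 3157; a·d/n = 381·1967/3157 = 237.3858; b·c/n = 522·287/3157 = 47.4545
Stratum 2 (Site B): n = 5791; a·d/n = 752·2875/5791 = 373.3379; b·c/n = 1257·907/5791 = 196.8743
OR_MH = (237.3858 + 373.3379) / (47.4545 + 196.8743) = 610.7237 / 244.3288 = 2.49960

2.50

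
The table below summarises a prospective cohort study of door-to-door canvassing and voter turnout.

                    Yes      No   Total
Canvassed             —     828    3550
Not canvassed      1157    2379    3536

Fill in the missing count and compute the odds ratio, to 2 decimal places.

The missing cell is in the exposed row: 3550 − 828 = 2722.
So a = 2722, b = 828, c = 1157, d = 2379.
OR = (a·d)/(b·c) = (2722 × 2379) / (828 × 1157) = 6475638 / 957996 = 6.75957

6.76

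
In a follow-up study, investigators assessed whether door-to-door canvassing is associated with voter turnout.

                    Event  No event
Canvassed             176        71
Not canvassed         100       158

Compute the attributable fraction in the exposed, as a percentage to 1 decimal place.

45.6

Cells: a = 176, b = 71, c = 100, d = 158.
Risk in exposed = 176/247 = 0.71255; risk in unexposed = 100/258 = 0.38760.
RR = 0.71255/0.38760 = 1.83838
AR% = (RR − 1)/RR × 100 = (1.83838 − 1)/1.83838 × 100 = 45.6043%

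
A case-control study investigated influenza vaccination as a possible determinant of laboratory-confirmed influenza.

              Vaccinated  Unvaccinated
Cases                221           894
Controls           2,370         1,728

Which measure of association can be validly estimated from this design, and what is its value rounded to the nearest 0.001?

Reading the table with exposure as columns: a = 221 (Vaccinated, case), b = 2370 (Vaccinated, non-case), c = 894 (Unvaccinated, case), d = 1728.
This is a case-control study: participants were sampled on outcome status, so risks in the source population cannot be estimated directly — relative risk is not valid here. The odds ratio is the appropriate measure.
OR = (a·d)/(b·c) = (221 × 1728) / (2370 × 894) = 381888 / 2118780 = 0.18024

0.180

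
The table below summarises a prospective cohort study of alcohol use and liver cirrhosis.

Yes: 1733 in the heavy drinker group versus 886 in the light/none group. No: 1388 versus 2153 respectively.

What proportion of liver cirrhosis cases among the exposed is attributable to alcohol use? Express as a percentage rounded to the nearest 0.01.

47.50

From the description: a = 1733, b = 1388, c = 886, d = 2153.
Risk in exposed = 1733/3121 = 0.55527; risk in unexposed = 886/3039 = 0.29154.
RR = 0.55527/0.29154 = 1.90459
AR% = (RR − 1)/RR × 100 = (1.90459 − 1)/1.90459 × 100 = 47.4953%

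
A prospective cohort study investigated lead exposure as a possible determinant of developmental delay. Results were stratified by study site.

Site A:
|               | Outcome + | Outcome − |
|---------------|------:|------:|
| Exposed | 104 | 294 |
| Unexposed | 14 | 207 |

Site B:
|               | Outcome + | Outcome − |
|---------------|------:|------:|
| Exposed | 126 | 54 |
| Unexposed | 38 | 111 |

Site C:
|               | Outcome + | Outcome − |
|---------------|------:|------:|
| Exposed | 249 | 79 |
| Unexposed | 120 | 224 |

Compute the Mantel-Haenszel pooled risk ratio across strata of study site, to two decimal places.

2.51

RR_MH = Σ(aᵢ·n₀ᵢ/nᵢ) / Σ(cᵢ·n₁ᵢ/nᵢ), with n₁ᵢ = aᵢ+bᵢ (exposed), n₀ᵢ = cᵢ+dᵢ (unexposed), nᵢ = n₁ᵢ+n₀ᵢ.
Stratum 1 (Site A): n₁ = 398, n₀ = 221, n = 619; a·n₀/n = 104·221/619 = 37.1309; c·n₁/n = 14·398/619 = 9.0016
Stratum 2 (Site B): n₁ = 180, n₀ = 149, n = 329; a·n₀/n = 126·149/329 = 57.0638; c·n₁/n = 38·180/329 = 20.7903
Stratum 3 (Site C): n₁ = 328, n₀ = 344, n = 672; a·n₀/n = 249·344/672 = 127.4643; c·n₁/n = 120·328/672 = 58.5714
RR_MH = (37.1309 + 57.0638 + 127.4643) / (9.0016 + 20.7903 + 58.5714) = 221.6590 / 88.3633 = 2.50850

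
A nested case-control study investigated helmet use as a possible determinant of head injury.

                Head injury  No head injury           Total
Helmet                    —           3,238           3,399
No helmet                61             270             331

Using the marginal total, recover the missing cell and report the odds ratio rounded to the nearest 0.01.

0.22

The missing cell is in the exposed row: 3399 − 3238 = 161.
So a = 161, b = 3238, c = 61, d = 270.
OR = (a·d)/(b·c) = (161 × 270) / (3238 × 61) = 43470 / 197518 = 0.22008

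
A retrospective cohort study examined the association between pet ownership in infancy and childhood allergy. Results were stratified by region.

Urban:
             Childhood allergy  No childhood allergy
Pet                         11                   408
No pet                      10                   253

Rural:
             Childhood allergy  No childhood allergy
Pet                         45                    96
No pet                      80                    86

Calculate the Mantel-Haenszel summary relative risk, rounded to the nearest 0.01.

0.67

RR_MH = Σ(aᵢ·n₀ᵢ/nᵢ) / Σ(cᵢ·n₁ᵢ/nᵢ), with n₁ᵢ = aᵢ+bᵢ (exposed), n₀ᵢ = cᵢ+dᵢ (unexposed), nᵢ = n₁ᵢ+n₀ᵢ.
Stratum 1 (Urban): n₁ = 419, n₀ = 263, n = 682; a·n₀/n = 11·263/682 = 4.2419; c·n₁/n = 10·419/682 = 6.1437
Stratum 2 (Rural): n₁ = 141, n₀ = 166, n = 307; a·n₀/n = 45·166/307 = 24.3322; c·n₁/n = 80·141/307 = 36.7427
RR_MH = (4.2419 + 24.3322) / (6.1437 + 36.7427) = 28.5742 / 42.8864 = 0.66628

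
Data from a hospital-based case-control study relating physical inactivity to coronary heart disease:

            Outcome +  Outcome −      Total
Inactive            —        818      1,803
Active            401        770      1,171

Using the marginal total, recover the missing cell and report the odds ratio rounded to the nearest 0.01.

2.31

The missing cell is in the exposed row: 1803 − 818 = 985.
So a = 985, b = 818, c = 401, d = 770.
OR = (a·d)/(b·c) = (985 × 770) / (818 × 401) = 758450 / 328018 = 2.31222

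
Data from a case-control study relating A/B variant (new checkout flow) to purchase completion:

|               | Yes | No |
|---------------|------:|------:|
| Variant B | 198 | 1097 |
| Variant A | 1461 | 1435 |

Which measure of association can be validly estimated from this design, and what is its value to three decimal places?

0.177

Cells: a = 198, b = 1097, c = 1461, d = 1435.
This is a case-control study: participants were sampled on outcome status, so risks in the source population cannot be estimated directly — relative risk is not valid here. The odds ratio is the appropriate measure.
OR = (a·d)/(b·c) = (198 × 1435) / (1097 × 1461) = 284130 / 1602717 = 0.17728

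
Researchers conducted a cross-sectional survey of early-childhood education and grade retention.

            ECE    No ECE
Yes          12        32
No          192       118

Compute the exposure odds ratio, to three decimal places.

0.230

Reading the table with exposure as columns: a = 12 (ECE, case), b = 192 (ECE, non-case), c = 32 (No ECE, case), d = 118.
OR = (a·d)/(b·c) = (12 × 118) / (192 × 32) = 1416 / 6144 = 0.23047
Exposure is associated with lower odds of grade retention (OR = 0.23 < 1).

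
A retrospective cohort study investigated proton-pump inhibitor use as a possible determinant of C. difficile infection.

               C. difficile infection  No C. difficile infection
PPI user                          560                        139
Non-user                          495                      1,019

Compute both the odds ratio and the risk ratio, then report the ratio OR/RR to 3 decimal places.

3.385

Cells: a = 560, b = 139, c = 495, d = 1019.
OR = (560·1019)/(139·495) = 570640/68805 = 8.29358
Risk in exposed = 560/699 = 0.80114; risk in unexposed = 495/1514 = 0.32695; RR = 2.45037
OR/RR = 8.29358 / 2.45037 = 3.38463
The outcome is not rare, so the OR lies further from 1 than the RR.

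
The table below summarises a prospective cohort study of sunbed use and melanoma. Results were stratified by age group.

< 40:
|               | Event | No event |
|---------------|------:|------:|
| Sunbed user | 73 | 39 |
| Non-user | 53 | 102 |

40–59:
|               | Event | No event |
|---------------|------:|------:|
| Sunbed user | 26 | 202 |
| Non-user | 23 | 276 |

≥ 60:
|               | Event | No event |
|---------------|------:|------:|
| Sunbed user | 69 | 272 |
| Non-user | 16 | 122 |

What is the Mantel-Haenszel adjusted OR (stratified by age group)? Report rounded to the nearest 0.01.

2.30

OR_MH = Σ(aᵢdᵢ/nᵢ) / Σ(bᵢcᵢ/nᵢ), where nᵢ is the stratum total.
Stratum 1 (< 40): n = 267; a·d/n = 73·102/267 = 27.8876; b·c/n = 39·53/267 = 7.7416
Stratum 2 (40–59): n = 527; a·d/n = 26·276/527 = 13.6167; b·c/n = 202·23/527 = 8.8159
Stratum 3 (≥ 60): n = 479; a·d/n = 69·122/479 = 17.5741; b·c/n = 272·16/479 = 9.0856
OR_MH = (27.8876 + 13.6167 + 17.5741) / (7.7416 + 8.8159 + 9.0856) = 59.0785 / 25.6431 = 2.30387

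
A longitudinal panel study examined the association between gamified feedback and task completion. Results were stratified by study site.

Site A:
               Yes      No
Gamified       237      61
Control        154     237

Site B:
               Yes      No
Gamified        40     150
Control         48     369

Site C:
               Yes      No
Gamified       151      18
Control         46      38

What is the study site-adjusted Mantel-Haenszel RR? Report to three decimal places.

RR_MH = Σ(aᵢ·n₀ᵢ/nᵢ) / Σ(cᵢ·n₁ᵢ/nᵢ), with n₁ᵢ = aᵢ+bᵢ (exposed), n₀ᵢ = cᵢ+dᵢ (unexposed), nᵢ = n₁ᵢ+n₀ᵢ.
Stratum 1 (Site A): n₁ = 298, n₀ = 391, n = 689; a·n₀/n = 237·391/689 = 134.4949; c·n₁/n = 154·298/689 = 66.6067
Stratum 2 (Site B): n₁ = 190, n₀ = 417, n = 607; a·n₀/n = 40·417/607 = 27.4794; c·n₁/n = 48·190/607 = 15.0247
Stratum 3 (Site C): n₁ = 169, n₀ = 84, n = 253; a·n₀/n = 151·84/253 = 50.1344; c·n₁/n = 46·169/253 = 30.7273
RR_MH = (134.4949 + 27.4794 + 50.1344) / (66.6067 + 15.0247 + 30.7273) = 212.1087 / 112.3587 = 1.88778

1.888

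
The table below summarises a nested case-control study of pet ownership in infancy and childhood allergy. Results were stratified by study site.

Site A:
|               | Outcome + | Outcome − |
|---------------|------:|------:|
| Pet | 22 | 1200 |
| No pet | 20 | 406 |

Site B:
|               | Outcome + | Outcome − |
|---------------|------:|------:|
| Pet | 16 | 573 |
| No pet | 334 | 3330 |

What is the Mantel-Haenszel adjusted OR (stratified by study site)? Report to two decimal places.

0.30

OR_MH = Σ(aᵢdᵢ/nᵢ) / Σ(bᵢcᵢ/nᵢ), where nᵢ is the stratum total.
Stratum 1 (Site A): n = 1648; a·d/n = 22·406/1648 = 5.4199; b·c/n = 1200·20/1648 = 14.5631
Stratum 2 (Site B): n = 4253; a·d/n = 16·3330/4253 = 12.5276; b·c/n = 573·334/4253 = 44.9993
OR_MH = (5.4199 + 12.5276) / (14.5631 + 44.9993) = 17.9475 / 59.5624 = 0.30132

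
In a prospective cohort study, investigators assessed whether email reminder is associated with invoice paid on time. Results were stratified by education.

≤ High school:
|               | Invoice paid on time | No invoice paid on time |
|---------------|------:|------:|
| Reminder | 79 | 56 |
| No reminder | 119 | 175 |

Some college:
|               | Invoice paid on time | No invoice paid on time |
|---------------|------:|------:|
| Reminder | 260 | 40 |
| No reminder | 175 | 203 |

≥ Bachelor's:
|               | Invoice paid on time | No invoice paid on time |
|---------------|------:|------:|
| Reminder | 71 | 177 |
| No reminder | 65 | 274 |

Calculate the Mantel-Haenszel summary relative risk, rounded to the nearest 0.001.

RR_MH = Σ(aᵢ·n₀ᵢ/nᵢ) / Σ(cᵢ·n₁ᵢ/nᵢ), with n₁ᵢ = aᵢ+bᵢ (exposed), n₀ᵢ = cᵢ+dᵢ (unexposed), nᵢ = n₁ᵢ+n₀ᵢ.
Stratum 1 (≤ High school): n₁ = 135, n₀ = 294, n = 429; a·n₀/n = 79·294/429 = 54.1399; c·n₁/n = 119·135/429 = 37.4476
Stratum 2 (Some college): n₁ = 300, n₀ = 378, n = 678; a·n₀/n = 260·378/678 = 144.9558; c·n₁/n = 175·300/678 = 77.4336
Stratum 3 (≥ Bachelor's): n₁ = 248, n₀ = 339, n = 587; a·n₀/n = 71·339/587 = 41.0034; c·n₁/n = 65·248/587 = 27.4617
RR_MH = (54.1399 + 144.9558 + 41.0034) / (37.4476 + 77.4336 + 27.4617) = 240.0990 / 142.3429 = 1.68677

1.687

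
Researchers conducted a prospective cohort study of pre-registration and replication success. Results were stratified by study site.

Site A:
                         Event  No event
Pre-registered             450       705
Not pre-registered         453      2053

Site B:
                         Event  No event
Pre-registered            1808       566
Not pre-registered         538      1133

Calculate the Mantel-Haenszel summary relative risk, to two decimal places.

2.30

RR_MH = Σ(aᵢ·n₀ᵢ/nᵢ) / Σ(cᵢ·n₁ᵢ/nᵢ), with n₁ᵢ = aᵢ+bᵢ (exposed), n₀ᵢ = cᵢ+dᵢ (unexposed), nᵢ = n₁ᵢ+n₀ᵢ.
Stratum 1 (Site A): n₁ = 1155, n₀ = 2506, n = 3661; a·n₀/n = 450·2506/3661 = 308.0306; c·n₁/n = 453·1155/3661 = 142.9159
Stratum 2 (Site B): n₁ = 2374, n₀ = 1671, n = 4045; a·n₀/n = 1808·1671/4045 = 746.8895; c·n₁/n = 538·2374/4045 = 315.7508
RR_MH = (308.0306 + 746.8895) / (142.9159 + 315.7508) = 1054.9201 / 458.6667 = 2.29997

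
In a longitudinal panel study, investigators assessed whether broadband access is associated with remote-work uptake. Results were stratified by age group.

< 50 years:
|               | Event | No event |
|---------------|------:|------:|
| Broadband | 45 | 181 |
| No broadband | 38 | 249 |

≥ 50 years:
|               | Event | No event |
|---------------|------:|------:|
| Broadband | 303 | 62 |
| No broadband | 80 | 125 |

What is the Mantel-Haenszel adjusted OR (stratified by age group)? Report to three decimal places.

3.993

OR_MH = Σ(aᵢdᵢ/nᵢ) / Σ(bᵢcᵢ/nᵢ), where nᵢ is the stratum total.
Stratum 1 (< 50 years): n = 513; a·d/n = 45·249/513 = 21.8421; b·c/n = 181·38/513 = 13.4074
Stratum 2 (≥ 50 years): n = 570; a·d/n = 303·125/570 = 66.4474; b·c/n = 62·80/570 = 8.7018
OR_MH = (21.8421 + 66.4474) / (13.4074 + 8.7018) = 88.2895 / 22.1092 = 3.99334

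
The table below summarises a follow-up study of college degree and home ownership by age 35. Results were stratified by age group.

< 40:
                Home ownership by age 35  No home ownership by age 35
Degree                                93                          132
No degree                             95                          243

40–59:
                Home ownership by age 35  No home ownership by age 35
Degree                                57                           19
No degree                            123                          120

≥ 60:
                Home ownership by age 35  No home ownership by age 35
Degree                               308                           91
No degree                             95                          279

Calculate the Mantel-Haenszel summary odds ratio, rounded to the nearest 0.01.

OR_MH = Σ(aᵢdᵢ/nᵢ) / Σ(bᵢcᵢ/nᵢ), where nᵢ is the stratum total.
Stratum 1 (< 40): n = 563; a·d/n = 93·243/563 = 40.1403; b·c/n = 132·95/563 = 22.2735
Stratum 2 (40–59): n = 319; a·d/n = 57·120/319 = 21.4420; b·c/n = 19·123/319 = 7.3260
Stratum 3 (≥ 60): n = 773; a·d/n = 308·279/773 = 111.1669; b·c/n = 91·95/773 = 11.1837
OR_MH = (40.1403 + 21.4420 + 111.1669) / (22.2735 + 7.3260 + 11.1837) = 172.7492 / 40.7833 = 4.23579

4.24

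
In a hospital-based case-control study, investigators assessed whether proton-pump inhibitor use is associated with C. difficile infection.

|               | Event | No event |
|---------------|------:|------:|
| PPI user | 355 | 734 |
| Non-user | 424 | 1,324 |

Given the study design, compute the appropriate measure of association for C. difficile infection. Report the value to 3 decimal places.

Cells: a = 355, b = 734, c = 424, d = 1324.
This is a hospital-based case-control study: participants were sampled on outcome status, so risks in the source population cannot be estimated directly — relative risk is not valid here. The odds ratio is the appropriate measure.
OR = (a·d)/(b·c) = (355 × 1324) / (734 × 424) = 470020 / 311216 = 1.51027

1.510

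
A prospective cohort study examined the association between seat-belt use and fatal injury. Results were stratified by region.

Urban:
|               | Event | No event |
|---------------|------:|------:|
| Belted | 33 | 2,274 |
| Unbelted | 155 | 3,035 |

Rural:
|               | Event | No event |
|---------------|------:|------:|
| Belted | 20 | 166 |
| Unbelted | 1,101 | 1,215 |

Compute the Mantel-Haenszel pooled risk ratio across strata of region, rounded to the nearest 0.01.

RR_MH = Σ(aᵢ·n₀ᵢ/nᵢ) / Σ(cᵢ·n₁ᵢ/nᵢ), with n₁ᵢ = aᵢ+bᵢ (exposed), n₀ᵢ = cᵢ+dᵢ (unexposed), nᵢ = n₁ᵢ+n₀ᵢ.
Stratum 1 (Urban): n₁ = 2307, n₀ = 3190, n = 5497; a·n₀/n = 33·3190/5497 = 19.1504; c·n₁/n = 155·2307/5497 = 65.0509
Stratum 2 (Rural): n₁ = 186, n₀ = 2316, n = 2502; a·n₀/n = 20·2316/2502 = 18.5132; c·n₁/n = 1101·186/2502 = 81.8489
RR_MH = (19.1504 + 18.5132) / (65.0509 + 81.8489) = 37.6636 / 146.8999 = 0.25639

0.26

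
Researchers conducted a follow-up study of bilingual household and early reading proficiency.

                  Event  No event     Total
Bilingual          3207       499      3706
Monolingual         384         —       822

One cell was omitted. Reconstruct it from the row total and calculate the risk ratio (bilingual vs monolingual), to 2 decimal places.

1.85

The missing cell is in the unexposed row: 822 − 384 = 438.
So a = 3207, b = 499, c = 384, d = 438.
RR = [a/(a+b)] / [c/(c+d)] = (3207/3706) / (384/822) = 0.86535/0.46715 = 1.85240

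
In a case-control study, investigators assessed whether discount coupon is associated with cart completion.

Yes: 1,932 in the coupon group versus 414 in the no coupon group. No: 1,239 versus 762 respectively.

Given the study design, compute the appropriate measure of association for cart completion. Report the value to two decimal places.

From the description: a = 1932, b = 1239, c = 414, d = 762.
This is a case-control study: participants were sampled on outcome status, so risks in the source population cannot be estimated directly — relative risk is not valid here. The odds ratio is the appropriate measure.
OR = (a·d)/(b·c) = (1932 × 762) / (1239 × 414) = 1472184 / 512946 = 2.87006

2.87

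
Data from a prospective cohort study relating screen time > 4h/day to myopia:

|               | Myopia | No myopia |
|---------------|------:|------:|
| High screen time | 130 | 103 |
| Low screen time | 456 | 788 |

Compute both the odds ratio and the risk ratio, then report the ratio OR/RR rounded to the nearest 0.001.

Cells: a = 130, b = 103, c = 456, d = 788.
OR = (130·788)/(103·456) = 102440/46968 = 2.18106
Risk in exposed = 130/233 = 0.55794; risk in unexposed = 456/1244 = 0.36656; RR = 1.52210
OR/RR = 2.18106 / 1.52210 = 1.43293
The outcome is not rare, so the OR lies further from 1 than the RR.

1.433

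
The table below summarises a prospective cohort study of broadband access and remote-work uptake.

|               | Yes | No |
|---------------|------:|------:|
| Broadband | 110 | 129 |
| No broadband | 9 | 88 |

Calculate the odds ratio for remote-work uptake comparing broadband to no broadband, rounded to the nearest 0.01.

Cells: a = 110, b = 129, c = 9, d = 88.
OR = (a·d)/(b·c) = (110 × 88) / (129 × 9) = 9680 / 1161 = 8.33764
The odds of remote-work uptake are about 8.34 times as high in the broadband group.

8.34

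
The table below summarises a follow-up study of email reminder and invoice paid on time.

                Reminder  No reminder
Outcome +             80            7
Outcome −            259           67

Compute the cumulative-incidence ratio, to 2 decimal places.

Reading the table with exposure as columns: a = 80 (Reminder, case), b = 259 (Reminder, non-case), c = 7 (No reminder, case), d = 67.
Risk in exposed = 80/339 = 0.23599; risk in unexposed = 7/74 = 0.09459.
RR = 0.23599 / 0.09459 = 2.49473
The risk among the exposed is 2.49 times that among the unexposed.

2.49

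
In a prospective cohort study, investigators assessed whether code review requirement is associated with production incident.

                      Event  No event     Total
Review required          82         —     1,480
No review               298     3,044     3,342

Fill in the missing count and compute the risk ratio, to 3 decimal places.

0.621

The missing cell is in the exposed row: 1480 − 82 = 1398.
So a = 82, b = 1398, c = 298, d = 3044.
RR = [a/(a+b)] / [c/(c+d)] = (82/1480) / (298/3342) = 0.05541/0.08917 = 0.62136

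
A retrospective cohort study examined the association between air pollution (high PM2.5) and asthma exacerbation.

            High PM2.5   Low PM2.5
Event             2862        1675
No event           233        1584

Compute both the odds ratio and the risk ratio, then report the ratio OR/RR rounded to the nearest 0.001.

Reading the table with exposure as columns: a = 2862 (High PM2.5, case), b = 233 (High PM2.5, non-case), c = 1675 (Low PM2.5, case), d = 1584.
OR = (2862·1584)/(233·1675) = 4533408/390275 = 11.61593
Risk in exposed = 2862/3095 = 0.92472; risk in unexposed = 1675/3259 = 0.51396; RR = 1.79920
OR/RR = 11.61593 / 1.79920 = 6.45618
The outcome is not rare, so the OR lies further from 1 than the RR.

6.456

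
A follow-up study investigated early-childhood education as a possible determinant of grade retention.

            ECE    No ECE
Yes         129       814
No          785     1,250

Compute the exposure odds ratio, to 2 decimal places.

0.25

Reading the table with exposure as columns: a = 129 (ECE, case), b = 785 (ECE, non-case), c = 814 (No ECE, case), d = 1250.
OR = (a·d)/(b·c) = (129 × 1250) / (785 × 814) = 161250 / 638990 = 0.25235
Exposure is associated with lower odds of grade retention (OR = 0.25 < 1).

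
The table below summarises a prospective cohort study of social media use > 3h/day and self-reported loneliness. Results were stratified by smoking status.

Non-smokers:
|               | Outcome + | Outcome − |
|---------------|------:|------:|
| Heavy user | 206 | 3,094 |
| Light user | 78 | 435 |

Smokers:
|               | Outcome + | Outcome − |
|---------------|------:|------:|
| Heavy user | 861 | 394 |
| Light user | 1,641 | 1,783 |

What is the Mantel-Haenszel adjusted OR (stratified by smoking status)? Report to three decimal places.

OR_MH = Σ(aᵢdᵢ/nᵢ) / Σ(bᵢcᵢ/nᵢ), where nᵢ is the stratum total.
Stratum 1 (Non-smokers): n = 3813; a·d/n = 206·435/3813 = 23.5012; b·c/n = 3094·78/3813 = 63.2919
Stratum 2 (Smokers): n = 4679; a·d/n = 861·1783/4679 = 328.0964; b·c/n = 394·1641/4679 = 138.1821
OR_MH = (23.5012 + 328.0964) / (63.2919 + 138.1821) = 351.5976 / 201.4740 = 1.74513

1.745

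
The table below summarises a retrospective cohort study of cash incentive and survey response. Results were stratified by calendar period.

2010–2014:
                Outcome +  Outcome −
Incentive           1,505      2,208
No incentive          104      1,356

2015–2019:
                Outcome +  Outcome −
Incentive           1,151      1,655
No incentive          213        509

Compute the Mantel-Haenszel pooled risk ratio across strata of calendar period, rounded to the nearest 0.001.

RR_MH = Σ(aᵢ·n₀ᵢ/nᵢ) / Σ(cᵢ·n₁ᵢ/nᵢ), with n₁ᵢ = aᵢ+bᵢ (exposed), n₀ᵢ = cᵢ+dᵢ (unexposed), nᵢ = n₁ᵢ+n₀ᵢ.
Stratum 1 (2010–2014): n₁ = 3713, n₀ = 1460, n = 5173; a·n₀/n = 1505·1460/5173 = 424.7632; c·n₁/n = 104·3713/5173 = 74.6476
Stratum 2 (2015–2019): n₁ = 2806, n₀ = 722, n = 3528; a·n₀/n = 1151·722/3528 = 235.5505; c·n₁/n = 213·2806/3528 = 169.4099
RR_MH = (424.7632 + 235.5505) / (74.6476 + 169.4099) = 660.3136 / 244.0575 = 2.70557

2.706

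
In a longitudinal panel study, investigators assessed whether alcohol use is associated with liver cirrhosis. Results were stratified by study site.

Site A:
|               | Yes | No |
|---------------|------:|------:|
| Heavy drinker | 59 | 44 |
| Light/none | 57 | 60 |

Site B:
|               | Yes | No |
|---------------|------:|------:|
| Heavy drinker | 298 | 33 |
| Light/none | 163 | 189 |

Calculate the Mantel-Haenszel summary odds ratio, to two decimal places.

5.11

OR_MH = Σ(aᵢdᵢ/nᵢ) / Σ(bᵢcᵢ/nᵢ), where nᵢ is the stratum total.
Stratum 1 (Site A): n = 220; a·d/n = 59·60/220 = 16.0909; b·c/n = 44·57/220 = 11.4000
Stratum 2 (Site B): n = 683; a·d/n = 298·189/683 = 82.4627; b·c/n = 33·163/683 = 7.8755
OR_MH = (16.0909 + 82.4627) / (11.4000 + 7.8755) = 98.5536 / 19.2755 = 5.11288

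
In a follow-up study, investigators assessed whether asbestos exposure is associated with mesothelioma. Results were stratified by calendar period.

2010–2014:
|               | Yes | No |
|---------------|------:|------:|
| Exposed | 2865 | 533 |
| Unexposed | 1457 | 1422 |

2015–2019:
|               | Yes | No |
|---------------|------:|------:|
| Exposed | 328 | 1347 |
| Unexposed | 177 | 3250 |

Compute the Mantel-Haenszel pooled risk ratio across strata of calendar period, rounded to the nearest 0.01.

1.81

RR_MH = Σ(aᵢ·n₀ᵢ/nᵢ) / Σ(cᵢ·n₁ᵢ/nᵢ), with n₁ᵢ = aᵢ+bᵢ (exposed), n₀ᵢ = cᵢ+dᵢ (unexposed), nᵢ = n₁ᵢ+n₀ᵢ.
Stratum 1 (2010–2014): n₁ = 3398, n₀ = 2879, n = 6277; a·n₀/n = 2865·2879/6277 = 1314.0569; c·n₁/n = 1457·3398/6277 = 788.7344
Stratum 2 (2015–2019): n₁ = 1675, n₀ = 3427, n = 5102; a·n₀/n = 328·3427/5102 = 220.3167; c·n₁/n = 177·1675/5102 = 58.1096
RR_MH = (1314.0569 + 220.3167) / (788.7344 + 58.1096) = 1534.3736 / 846.8440 = 1.81187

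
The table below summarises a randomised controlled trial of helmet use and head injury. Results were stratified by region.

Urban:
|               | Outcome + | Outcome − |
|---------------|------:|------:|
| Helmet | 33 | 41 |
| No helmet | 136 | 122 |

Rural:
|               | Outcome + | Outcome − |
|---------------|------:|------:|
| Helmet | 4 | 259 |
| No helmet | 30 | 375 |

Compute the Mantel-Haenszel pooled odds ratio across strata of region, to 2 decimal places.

0.51

OR_MH = Σ(aᵢdᵢ/nᵢ) / Σ(bᵢcᵢ/nᵢ), where nᵢ is the stratum total.
Stratum 1 (Urban): n = 332; a·d/n = 33·122/332 = 12.1265; b·c/n = 41·136/332 = 16.7952
Stratum 2 (Rural): n = 668; a·d/n = 4·375/668 = 2.2455; b·c/n = 259·30/668 = 11.6317
OR_MH = (12.1265 + 2.2455) / (16.7952 + 11.6317) = 14.3720 / 28.4269 = 0.50558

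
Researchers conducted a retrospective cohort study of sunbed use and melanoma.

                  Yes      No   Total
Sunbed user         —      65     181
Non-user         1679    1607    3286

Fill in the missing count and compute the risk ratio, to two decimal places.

The missing cell is in the exposed row: 181 − 65 = 116.
So a = 116, b = 65, c = 1679, d = 1607.
RR = [a/(a+b)] / [c/(c+d)] = (116/181) / (1679/3286) = 0.64088/0.51096 = 1.25429

1.25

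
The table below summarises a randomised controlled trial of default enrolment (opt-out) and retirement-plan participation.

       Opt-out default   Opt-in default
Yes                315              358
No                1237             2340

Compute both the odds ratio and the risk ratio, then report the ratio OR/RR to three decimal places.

1.088

Reading the table with exposure as columns: a = 315 (Opt-out default, case), b = 1237 (Opt-out default, non-case), c = 358 (Opt-in default, case), d = 2340.
OR = (315·2340)/(1237·358) = 737100/442846 = 1.66446
Risk in exposed = 315/1552 = 0.20296; risk in unexposed = 358/2698 = 0.13269; RR = 1.52960
OR/RR = 1.66446 / 1.52960 = 1.08817
The outcome is not rare, so the OR lies further from 1 than the RR.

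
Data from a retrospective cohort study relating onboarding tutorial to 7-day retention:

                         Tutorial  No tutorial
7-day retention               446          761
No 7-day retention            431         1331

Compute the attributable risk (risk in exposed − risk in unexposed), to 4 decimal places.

0.1448

Reading the table with exposure as columns: a = 446 (Tutorial, case), b = 431 (Tutorial, non-case), c = 761 (No tutorial, case), d = 1331.
Risk in exposed = 446/877 = 0.508552; risk in unexposed = 761/2092 = 0.363767.
Risk difference = 0.508552 − 0.363767 = 0.144785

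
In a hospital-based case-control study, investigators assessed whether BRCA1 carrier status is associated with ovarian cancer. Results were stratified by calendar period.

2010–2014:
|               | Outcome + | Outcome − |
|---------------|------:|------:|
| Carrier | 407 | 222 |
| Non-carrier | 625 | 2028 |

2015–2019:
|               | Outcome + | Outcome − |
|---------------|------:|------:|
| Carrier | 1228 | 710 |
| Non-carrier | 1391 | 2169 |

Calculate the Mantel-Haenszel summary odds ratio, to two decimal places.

3.32

OR_MH = Σ(aᵢdᵢ/nᵢ) / Σ(bᵢcᵢ/nᵢ), where nᵢ is the stratum total.
Stratum 1 (2010–2014): n = 3282; a·d/n = 407·2028/3282 = 251.4918; b·c/n = 222·625/3282 = 42.2761
Stratum 2 (2015–2019): n = 5498; a·d/n = 1228·2169/5498 = 484.4547; b·c/n = 710·1391/5498 = 179.6308
OR_MH = (251.4918 + 484.4547) / (42.2761 + 179.6308) = 735.9465 / 221.9068 = 3.31647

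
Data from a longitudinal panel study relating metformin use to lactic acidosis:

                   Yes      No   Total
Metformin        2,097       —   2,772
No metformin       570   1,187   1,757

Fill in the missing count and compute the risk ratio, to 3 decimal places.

The missing cell is in the exposed row: 2772 − 2097 = 675.
So a = 2097, b = 675, c = 570, d = 1187.
RR = [a/(a+b)] / [c/(c+d)] = (2097/2772) / (570/1757) = 0.75649/0.32442 = 2.33186

2.332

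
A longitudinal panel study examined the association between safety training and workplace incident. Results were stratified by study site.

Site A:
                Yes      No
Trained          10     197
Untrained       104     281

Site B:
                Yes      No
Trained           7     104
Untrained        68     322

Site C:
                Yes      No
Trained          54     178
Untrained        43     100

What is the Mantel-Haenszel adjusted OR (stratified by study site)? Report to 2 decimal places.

0.34

OR_MH = Σ(aᵢdᵢ/nᵢ) / Σ(bᵢcᵢ/nᵢ), where nᵢ is the stratum total.
Stratum 1 (Site A): n = 592; a·d/n = 10·281/592 = 4.7466; b·c/n = 197·104/592 = 34.6081
Stratum 2 (Site B): n = 501; a·d/n = 7·322/501 = 4.4990; b·c/n = 104·68/501 = 14.1158
Stratum 3 (Site C): n = 375; a·d/n = 54·100/375 = 14.4000; b·c/n = 178·43/375 = 20.4107
OR_MH = (4.7466 + 4.4990 + 14.4000) / (34.6081 + 14.1158 + 20.4107) = 23.6456 / 69.1345 = 0.34202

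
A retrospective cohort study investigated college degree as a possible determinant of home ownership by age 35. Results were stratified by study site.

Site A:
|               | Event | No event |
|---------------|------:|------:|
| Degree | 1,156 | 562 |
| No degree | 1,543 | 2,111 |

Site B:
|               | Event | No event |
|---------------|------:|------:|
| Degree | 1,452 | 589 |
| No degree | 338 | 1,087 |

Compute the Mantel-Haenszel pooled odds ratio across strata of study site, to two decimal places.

OR_MH = Σ(aᵢdᵢ/nᵢ) / Σ(bᵢcᵢ/nᵢ), where nᵢ is the stratum total.
Stratum 1 (Site A): n = 5372; a·d/n = 1156·2111/5372 = 454.2658; b·c/n = 562·1543/5372 = 161.4233
Stratum 2 (Site B): n = 3466; a·d/n = 1452·1087/3466 = 455.3733; b·c/n = 589·338/3466 = 57.4385
OR_MH = (454.2658 + 455.3733) / (161.4233 + 57.4385) = 909.6392 / 218.8619 = 4.15623

4.16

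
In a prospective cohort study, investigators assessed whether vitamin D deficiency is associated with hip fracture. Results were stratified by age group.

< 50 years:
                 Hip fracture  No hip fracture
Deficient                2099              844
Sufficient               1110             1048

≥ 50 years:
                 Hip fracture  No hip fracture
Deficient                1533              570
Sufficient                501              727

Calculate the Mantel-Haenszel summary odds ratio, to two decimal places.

2.84

OR_MH = Σ(aᵢdᵢ/nᵢ) / Σ(bᵢcᵢ/nᵢ), where nᵢ is the stratum total.
Stratum 1 (< 50 years): n = 5101; a·d/n = 2099·1048/5101 = 431.2394; b·c/n = 844·1110/5101 = 183.6581
Stratum 2 (≥ 50 years): n = 3331; a·d/n = 1533·727/3331 = 334.5815; b·c/n = 570·501/3331 = 85.7310
OR_MH = (431.2394 + 334.5815) / (183.6581 + 85.7310) = 765.8209 / 269.3891 = 2.84281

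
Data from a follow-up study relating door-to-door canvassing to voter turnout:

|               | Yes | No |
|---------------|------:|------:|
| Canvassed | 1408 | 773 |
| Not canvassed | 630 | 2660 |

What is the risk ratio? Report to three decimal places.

3.371

Cells: a = 1408, b = 773, c = 630, d = 2660.
Risk in exposed = 1408/2181 = 0.64558; risk in unexposed = 630/3290 = 0.19149.
RR = 0.64558 / 0.19149 = 3.37134
The risk among the exposed is 3.37 times that among the unexposed.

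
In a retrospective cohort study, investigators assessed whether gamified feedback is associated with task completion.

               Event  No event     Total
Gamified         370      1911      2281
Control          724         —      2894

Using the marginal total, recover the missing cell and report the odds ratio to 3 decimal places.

0.580

The missing cell is in the unexposed row: 2894 − 724 = 2170.
So a = 370, b = 1911, c = 724, d = 2170.
OR = (a·d)/(b·c) = (370 × 2170) / (1911 × 724) = 802900 / 1383564 = 0.58031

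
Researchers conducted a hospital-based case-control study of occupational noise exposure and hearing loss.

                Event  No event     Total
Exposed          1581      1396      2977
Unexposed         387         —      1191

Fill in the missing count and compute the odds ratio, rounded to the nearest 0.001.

2.353

The missing cell is in the unexposed row: 1191 − 387 = 804.
So a = 1581, b = 1396, c = 387, d = 804.
OR = (a·d)/(b·c) = (1581 × 804) / (1396 × 387) = 1271124 / 540252 = 2.35284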